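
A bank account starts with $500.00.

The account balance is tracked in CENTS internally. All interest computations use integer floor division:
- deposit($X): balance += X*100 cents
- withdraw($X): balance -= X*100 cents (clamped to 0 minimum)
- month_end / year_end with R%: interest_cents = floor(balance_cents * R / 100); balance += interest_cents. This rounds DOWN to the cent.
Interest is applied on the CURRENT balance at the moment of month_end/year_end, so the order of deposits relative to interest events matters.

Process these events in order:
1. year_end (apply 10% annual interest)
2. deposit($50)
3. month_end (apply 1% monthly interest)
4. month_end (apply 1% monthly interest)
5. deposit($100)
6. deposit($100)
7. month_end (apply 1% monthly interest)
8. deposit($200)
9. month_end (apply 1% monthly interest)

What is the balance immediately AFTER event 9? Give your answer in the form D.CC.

Answer: 1030.38

Derivation:
After 1 (year_end (apply 10% annual interest)): balance=$550.00 total_interest=$50.00
After 2 (deposit($50)): balance=$600.00 total_interest=$50.00
After 3 (month_end (apply 1% monthly interest)): balance=$606.00 total_interest=$56.00
After 4 (month_end (apply 1% monthly interest)): balance=$612.06 total_interest=$62.06
After 5 (deposit($100)): balance=$712.06 total_interest=$62.06
After 6 (deposit($100)): balance=$812.06 total_interest=$62.06
After 7 (month_end (apply 1% monthly interest)): balance=$820.18 total_interest=$70.18
After 8 (deposit($200)): balance=$1020.18 total_interest=$70.18
After 9 (month_end (apply 1% monthly interest)): balance=$1030.38 total_interest=$80.38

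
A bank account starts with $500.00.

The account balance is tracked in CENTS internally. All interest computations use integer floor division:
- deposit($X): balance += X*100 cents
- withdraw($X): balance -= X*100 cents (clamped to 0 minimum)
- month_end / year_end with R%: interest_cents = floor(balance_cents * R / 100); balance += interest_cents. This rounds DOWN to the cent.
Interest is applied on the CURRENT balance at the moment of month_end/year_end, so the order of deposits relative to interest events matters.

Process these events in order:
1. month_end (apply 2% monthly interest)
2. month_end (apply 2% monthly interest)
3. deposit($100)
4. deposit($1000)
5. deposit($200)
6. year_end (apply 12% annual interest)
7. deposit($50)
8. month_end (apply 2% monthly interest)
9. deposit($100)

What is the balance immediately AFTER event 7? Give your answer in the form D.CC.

Answer: 2088.62

Derivation:
After 1 (month_end (apply 2% monthly interest)): balance=$510.00 total_interest=$10.00
After 2 (month_end (apply 2% monthly interest)): balance=$520.20 total_interest=$20.20
After 3 (deposit($100)): balance=$620.20 total_interest=$20.20
After 4 (deposit($1000)): balance=$1620.20 total_interest=$20.20
After 5 (deposit($200)): balance=$1820.20 total_interest=$20.20
After 6 (year_end (apply 12% annual interest)): balance=$2038.62 total_interest=$238.62
After 7 (deposit($50)): balance=$2088.62 total_interest=$238.62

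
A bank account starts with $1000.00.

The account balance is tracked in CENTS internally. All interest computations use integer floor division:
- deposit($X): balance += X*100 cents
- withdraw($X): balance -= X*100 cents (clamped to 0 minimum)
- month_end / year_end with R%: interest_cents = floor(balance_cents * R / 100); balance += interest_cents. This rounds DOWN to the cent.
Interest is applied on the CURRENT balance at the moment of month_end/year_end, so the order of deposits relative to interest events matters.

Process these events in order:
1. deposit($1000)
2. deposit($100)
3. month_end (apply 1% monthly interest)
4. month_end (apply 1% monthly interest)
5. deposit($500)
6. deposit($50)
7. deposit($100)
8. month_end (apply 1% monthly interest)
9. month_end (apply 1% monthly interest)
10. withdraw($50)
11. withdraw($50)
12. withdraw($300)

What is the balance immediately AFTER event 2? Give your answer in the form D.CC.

After 1 (deposit($1000)): balance=$2000.00 total_interest=$0.00
After 2 (deposit($100)): balance=$2100.00 total_interest=$0.00

Answer: 2100.00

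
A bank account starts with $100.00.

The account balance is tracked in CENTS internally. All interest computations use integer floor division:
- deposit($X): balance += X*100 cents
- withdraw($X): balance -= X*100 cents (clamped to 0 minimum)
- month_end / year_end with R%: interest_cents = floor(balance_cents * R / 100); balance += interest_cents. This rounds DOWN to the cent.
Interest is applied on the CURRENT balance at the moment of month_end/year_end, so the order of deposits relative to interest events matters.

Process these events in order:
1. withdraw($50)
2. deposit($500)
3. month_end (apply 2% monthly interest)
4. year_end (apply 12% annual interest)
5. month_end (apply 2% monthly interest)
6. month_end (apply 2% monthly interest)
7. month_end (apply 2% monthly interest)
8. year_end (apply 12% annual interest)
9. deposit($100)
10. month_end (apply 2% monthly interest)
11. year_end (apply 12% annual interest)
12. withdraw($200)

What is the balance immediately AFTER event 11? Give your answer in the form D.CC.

After 1 (withdraw($50)): balance=$50.00 total_interest=$0.00
After 2 (deposit($500)): balance=$550.00 total_interest=$0.00
After 3 (month_end (apply 2% monthly interest)): balance=$561.00 total_interest=$11.00
After 4 (year_end (apply 12% annual interest)): balance=$628.32 total_interest=$78.32
After 5 (month_end (apply 2% monthly interest)): balance=$640.88 total_interest=$90.88
After 6 (month_end (apply 2% monthly interest)): balance=$653.69 total_interest=$103.69
After 7 (month_end (apply 2% monthly interest)): balance=$666.76 total_interest=$116.76
After 8 (year_end (apply 12% annual interest)): balance=$746.77 total_interest=$196.77
After 9 (deposit($100)): balance=$846.77 total_interest=$196.77
After 10 (month_end (apply 2% monthly interest)): balance=$863.70 total_interest=$213.70
After 11 (year_end (apply 12% annual interest)): balance=$967.34 total_interest=$317.34

Answer: 967.34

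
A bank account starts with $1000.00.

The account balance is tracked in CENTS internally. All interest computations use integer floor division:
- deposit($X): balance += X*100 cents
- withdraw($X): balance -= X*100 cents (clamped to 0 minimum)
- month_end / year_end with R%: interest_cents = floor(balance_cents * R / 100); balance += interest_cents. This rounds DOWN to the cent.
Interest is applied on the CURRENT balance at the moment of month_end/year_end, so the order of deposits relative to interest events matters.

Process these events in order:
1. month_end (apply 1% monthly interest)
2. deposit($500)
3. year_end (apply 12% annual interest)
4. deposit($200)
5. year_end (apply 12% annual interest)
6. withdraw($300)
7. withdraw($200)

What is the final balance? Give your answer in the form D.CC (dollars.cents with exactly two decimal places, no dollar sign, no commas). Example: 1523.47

Answer: 1618.14

Derivation:
After 1 (month_end (apply 1% monthly interest)): balance=$1010.00 total_interest=$10.00
After 2 (deposit($500)): balance=$1510.00 total_interest=$10.00
After 3 (year_end (apply 12% annual interest)): balance=$1691.20 total_interest=$191.20
After 4 (deposit($200)): balance=$1891.20 total_interest=$191.20
After 5 (year_end (apply 12% annual interest)): balance=$2118.14 total_interest=$418.14
After 6 (withdraw($300)): balance=$1818.14 total_interest=$418.14
After 7 (withdraw($200)): balance=$1618.14 total_interest=$418.14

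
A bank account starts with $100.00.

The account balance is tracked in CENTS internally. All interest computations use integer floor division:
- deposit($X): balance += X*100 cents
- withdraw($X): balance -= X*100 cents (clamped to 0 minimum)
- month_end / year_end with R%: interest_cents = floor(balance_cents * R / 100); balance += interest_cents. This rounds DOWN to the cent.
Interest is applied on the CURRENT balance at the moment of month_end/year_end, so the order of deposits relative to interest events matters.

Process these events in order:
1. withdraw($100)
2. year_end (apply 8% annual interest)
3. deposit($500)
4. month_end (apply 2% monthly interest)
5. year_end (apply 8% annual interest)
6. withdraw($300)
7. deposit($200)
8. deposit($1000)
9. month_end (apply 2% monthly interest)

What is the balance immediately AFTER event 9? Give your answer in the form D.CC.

After 1 (withdraw($100)): balance=$0.00 total_interest=$0.00
After 2 (year_end (apply 8% annual interest)): balance=$0.00 total_interest=$0.00
After 3 (deposit($500)): balance=$500.00 total_interest=$0.00
After 4 (month_end (apply 2% monthly interest)): balance=$510.00 total_interest=$10.00
After 5 (year_end (apply 8% annual interest)): balance=$550.80 total_interest=$50.80
After 6 (withdraw($300)): balance=$250.80 total_interest=$50.80
After 7 (deposit($200)): balance=$450.80 total_interest=$50.80
After 8 (deposit($1000)): balance=$1450.80 total_interest=$50.80
After 9 (month_end (apply 2% monthly interest)): balance=$1479.81 total_interest=$79.81

Answer: 1479.81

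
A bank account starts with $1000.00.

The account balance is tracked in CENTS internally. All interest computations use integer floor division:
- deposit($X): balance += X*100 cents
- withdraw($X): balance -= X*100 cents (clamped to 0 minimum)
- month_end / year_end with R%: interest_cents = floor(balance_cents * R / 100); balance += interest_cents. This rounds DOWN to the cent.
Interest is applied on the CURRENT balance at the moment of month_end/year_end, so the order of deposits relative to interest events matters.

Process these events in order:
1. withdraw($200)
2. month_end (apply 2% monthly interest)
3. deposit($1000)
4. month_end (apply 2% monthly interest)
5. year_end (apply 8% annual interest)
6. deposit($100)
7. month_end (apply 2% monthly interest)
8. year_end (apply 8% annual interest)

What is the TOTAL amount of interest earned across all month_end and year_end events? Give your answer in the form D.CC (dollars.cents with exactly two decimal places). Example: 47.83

Answer: 413.91

Derivation:
After 1 (withdraw($200)): balance=$800.00 total_interest=$0.00
After 2 (month_end (apply 2% monthly interest)): balance=$816.00 total_interest=$16.00
After 3 (deposit($1000)): balance=$1816.00 total_interest=$16.00
After 4 (month_end (apply 2% monthly interest)): balance=$1852.32 total_interest=$52.32
After 5 (year_end (apply 8% annual interest)): balance=$2000.50 total_interest=$200.50
After 6 (deposit($100)): balance=$2100.50 total_interest=$200.50
After 7 (month_end (apply 2% monthly interest)): balance=$2142.51 total_interest=$242.51
After 8 (year_end (apply 8% annual interest)): balance=$2313.91 total_interest=$413.91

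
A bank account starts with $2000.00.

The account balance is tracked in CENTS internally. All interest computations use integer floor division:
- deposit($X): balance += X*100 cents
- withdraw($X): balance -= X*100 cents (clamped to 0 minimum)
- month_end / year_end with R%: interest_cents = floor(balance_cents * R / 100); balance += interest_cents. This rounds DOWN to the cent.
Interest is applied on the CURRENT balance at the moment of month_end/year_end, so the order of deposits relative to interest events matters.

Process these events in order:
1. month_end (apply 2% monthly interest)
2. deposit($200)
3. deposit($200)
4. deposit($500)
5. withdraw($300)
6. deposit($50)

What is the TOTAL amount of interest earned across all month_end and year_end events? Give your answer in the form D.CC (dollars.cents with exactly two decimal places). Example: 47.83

Answer: 40.00

Derivation:
After 1 (month_end (apply 2% monthly interest)): balance=$2040.00 total_interest=$40.00
After 2 (deposit($200)): balance=$2240.00 total_interest=$40.00
After 3 (deposit($200)): balance=$2440.00 total_interest=$40.00
After 4 (deposit($500)): balance=$2940.00 total_interest=$40.00
After 5 (withdraw($300)): balance=$2640.00 total_interest=$40.00
After 6 (deposit($50)): balance=$2690.00 total_interest=$40.00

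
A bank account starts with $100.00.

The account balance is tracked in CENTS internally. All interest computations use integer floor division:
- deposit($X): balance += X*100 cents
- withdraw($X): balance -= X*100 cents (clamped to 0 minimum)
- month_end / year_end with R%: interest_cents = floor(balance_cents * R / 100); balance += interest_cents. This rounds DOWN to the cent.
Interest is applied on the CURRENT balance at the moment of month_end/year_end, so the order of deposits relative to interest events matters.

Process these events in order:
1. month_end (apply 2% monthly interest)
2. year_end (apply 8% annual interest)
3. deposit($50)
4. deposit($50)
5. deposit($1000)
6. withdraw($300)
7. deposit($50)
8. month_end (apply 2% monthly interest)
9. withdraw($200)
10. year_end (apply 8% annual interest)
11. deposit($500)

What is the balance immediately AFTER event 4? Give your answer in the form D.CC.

Answer: 210.16

Derivation:
After 1 (month_end (apply 2% monthly interest)): balance=$102.00 total_interest=$2.00
After 2 (year_end (apply 8% annual interest)): balance=$110.16 total_interest=$10.16
After 3 (deposit($50)): balance=$160.16 total_interest=$10.16
After 4 (deposit($50)): balance=$210.16 total_interest=$10.16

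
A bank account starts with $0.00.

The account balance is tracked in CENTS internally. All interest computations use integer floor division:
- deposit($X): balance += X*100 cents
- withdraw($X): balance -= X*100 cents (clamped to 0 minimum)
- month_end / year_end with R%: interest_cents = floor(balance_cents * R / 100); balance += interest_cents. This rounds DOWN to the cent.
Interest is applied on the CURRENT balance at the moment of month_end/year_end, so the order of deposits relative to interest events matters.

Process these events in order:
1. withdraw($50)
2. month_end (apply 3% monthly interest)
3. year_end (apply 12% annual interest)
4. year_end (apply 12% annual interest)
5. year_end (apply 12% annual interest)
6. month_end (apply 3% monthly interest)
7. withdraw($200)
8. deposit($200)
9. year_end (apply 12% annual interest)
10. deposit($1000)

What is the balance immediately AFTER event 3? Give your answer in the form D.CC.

After 1 (withdraw($50)): balance=$0.00 total_interest=$0.00
After 2 (month_end (apply 3% monthly interest)): balance=$0.00 total_interest=$0.00
After 3 (year_end (apply 12% annual interest)): balance=$0.00 total_interest=$0.00

Answer: 0.00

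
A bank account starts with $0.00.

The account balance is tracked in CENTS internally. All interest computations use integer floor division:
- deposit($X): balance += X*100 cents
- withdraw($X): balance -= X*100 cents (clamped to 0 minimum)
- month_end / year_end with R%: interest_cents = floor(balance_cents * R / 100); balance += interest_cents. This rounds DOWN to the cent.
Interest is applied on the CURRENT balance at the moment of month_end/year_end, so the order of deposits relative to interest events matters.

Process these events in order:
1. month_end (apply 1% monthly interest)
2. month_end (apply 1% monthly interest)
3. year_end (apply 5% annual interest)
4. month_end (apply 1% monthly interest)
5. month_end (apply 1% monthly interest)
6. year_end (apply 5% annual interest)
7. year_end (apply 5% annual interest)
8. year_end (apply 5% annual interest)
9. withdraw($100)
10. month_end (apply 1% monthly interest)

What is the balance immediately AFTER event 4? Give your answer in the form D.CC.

After 1 (month_end (apply 1% monthly interest)): balance=$0.00 total_interest=$0.00
After 2 (month_end (apply 1% monthly interest)): balance=$0.00 total_interest=$0.00
After 3 (year_end (apply 5% annual interest)): balance=$0.00 total_interest=$0.00
After 4 (month_end (apply 1% monthly interest)): balance=$0.00 total_interest=$0.00

Answer: 0.00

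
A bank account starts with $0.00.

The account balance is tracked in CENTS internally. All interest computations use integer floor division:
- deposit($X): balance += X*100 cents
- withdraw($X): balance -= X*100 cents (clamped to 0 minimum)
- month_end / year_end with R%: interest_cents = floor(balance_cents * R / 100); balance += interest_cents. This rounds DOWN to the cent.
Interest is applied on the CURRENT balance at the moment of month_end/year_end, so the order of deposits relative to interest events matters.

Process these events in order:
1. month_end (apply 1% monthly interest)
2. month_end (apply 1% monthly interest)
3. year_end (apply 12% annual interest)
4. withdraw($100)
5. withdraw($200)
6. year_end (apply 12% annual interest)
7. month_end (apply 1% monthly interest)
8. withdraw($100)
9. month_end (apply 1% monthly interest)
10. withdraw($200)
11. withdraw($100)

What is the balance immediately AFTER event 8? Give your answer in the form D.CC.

After 1 (month_end (apply 1% monthly interest)): balance=$0.00 total_interest=$0.00
After 2 (month_end (apply 1% monthly interest)): balance=$0.00 total_interest=$0.00
After 3 (year_end (apply 12% annual interest)): balance=$0.00 total_interest=$0.00
After 4 (withdraw($100)): balance=$0.00 total_interest=$0.00
After 5 (withdraw($200)): balance=$0.00 total_interest=$0.00
After 6 (year_end (apply 12% annual interest)): balance=$0.00 total_interest=$0.00
After 7 (month_end (apply 1% monthly interest)): balance=$0.00 total_interest=$0.00
After 8 (withdraw($100)): balance=$0.00 total_interest=$0.00

Answer: 0.00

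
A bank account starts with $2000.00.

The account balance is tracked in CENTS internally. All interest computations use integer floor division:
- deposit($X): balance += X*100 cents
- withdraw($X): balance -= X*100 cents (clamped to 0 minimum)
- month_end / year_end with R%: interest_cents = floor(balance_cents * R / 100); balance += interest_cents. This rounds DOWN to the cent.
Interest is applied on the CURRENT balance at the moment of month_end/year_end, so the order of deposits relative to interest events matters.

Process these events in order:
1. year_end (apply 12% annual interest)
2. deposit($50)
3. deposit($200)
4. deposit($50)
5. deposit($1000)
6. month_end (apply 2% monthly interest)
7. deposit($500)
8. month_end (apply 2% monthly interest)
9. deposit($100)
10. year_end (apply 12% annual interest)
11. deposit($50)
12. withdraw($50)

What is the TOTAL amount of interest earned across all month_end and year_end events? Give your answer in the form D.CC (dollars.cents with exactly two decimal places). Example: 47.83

After 1 (year_end (apply 12% annual interest)): balance=$2240.00 total_interest=$240.00
After 2 (deposit($50)): balance=$2290.00 total_interest=$240.00
After 3 (deposit($200)): balance=$2490.00 total_interest=$240.00
After 4 (deposit($50)): balance=$2540.00 total_interest=$240.00
After 5 (deposit($1000)): balance=$3540.00 total_interest=$240.00
After 6 (month_end (apply 2% monthly interest)): balance=$3610.80 total_interest=$310.80
After 7 (deposit($500)): balance=$4110.80 total_interest=$310.80
After 8 (month_end (apply 2% monthly interest)): balance=$4193.01 total_interest=$393.01
After 9 (deposit($100)): balance=$4293.01 total_interest=$393.01
After 10 (year_end (apply 12% annual interest)): balance=$4808.17 total_interest=$908.17
After 11 (deposit($50)): balance=$4858.17 total_interest=$908.17
After 12 (withdraw($50)): balance=$4808.17 total_interest=$908.17

Answer: 908.17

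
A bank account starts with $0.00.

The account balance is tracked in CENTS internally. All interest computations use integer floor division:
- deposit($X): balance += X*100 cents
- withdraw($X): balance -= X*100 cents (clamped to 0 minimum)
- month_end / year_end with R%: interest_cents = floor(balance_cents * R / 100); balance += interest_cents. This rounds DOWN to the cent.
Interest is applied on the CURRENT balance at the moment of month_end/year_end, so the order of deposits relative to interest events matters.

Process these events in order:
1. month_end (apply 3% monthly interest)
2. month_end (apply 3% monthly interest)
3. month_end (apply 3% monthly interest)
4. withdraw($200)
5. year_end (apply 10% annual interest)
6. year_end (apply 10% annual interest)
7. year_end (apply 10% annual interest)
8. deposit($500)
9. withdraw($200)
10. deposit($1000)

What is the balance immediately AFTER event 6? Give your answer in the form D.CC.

After 1 (month_end (apply 3% monthly interest)): balance=$0.00 total_interest=$0.00
After 2 (month_end (apply 3% monthly interest)): balance=$0.00 total_interest=$0.00
After 3 (month_end (apply 3% monthly interest)): balance=$0.00 total_interest=$0.00
After 4 (withdraw($200)): balance=$0.00 total_interest=$0.00
After 5 (year_end (apply 10% annual interest)): balance=$0.00 total_interest=$0.00
After 6 (year_end (apply 10% annual interest)): balance=$0.00 total_interest=$0.00

Answer: 0.00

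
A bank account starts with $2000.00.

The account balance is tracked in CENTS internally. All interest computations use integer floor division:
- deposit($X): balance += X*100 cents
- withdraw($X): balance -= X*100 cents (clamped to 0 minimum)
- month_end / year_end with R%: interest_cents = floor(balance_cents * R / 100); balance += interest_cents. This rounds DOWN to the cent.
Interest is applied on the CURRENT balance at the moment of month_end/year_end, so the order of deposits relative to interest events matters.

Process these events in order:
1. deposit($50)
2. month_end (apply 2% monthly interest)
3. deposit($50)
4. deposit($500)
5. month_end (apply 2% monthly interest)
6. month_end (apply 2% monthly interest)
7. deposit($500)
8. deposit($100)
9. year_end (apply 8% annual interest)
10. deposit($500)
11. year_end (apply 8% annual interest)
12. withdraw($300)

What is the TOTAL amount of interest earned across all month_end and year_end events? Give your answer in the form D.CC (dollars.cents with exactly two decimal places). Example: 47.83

Answer: 744.74

Derivation:
After 1 (deposit($50)): balance=$2050.00 total_interest=$0.00
After 2 (month_end (apply 2% monthly interest)): balance=$2091.00 total_interest=$41.00
After 3 (deposit($50)): balance=$2141.00 total_interest=$41.00
After 4 (deposit($500)): balance=$2641.00 total_interest=$41.00
After 5 (month_end (apply 2% monthly interest)): balance=$2693.82 total_interest=$93.82
After 6 (month_end (apply 2% monthly interest)): balance=$2747.69 total_interest=$147.69
After 7 (deposit($500)): balance=$3247.69 total_interest=$147.69
After 8 (deposit($100)): balance=$3347.69 total_interest=$147.69
After 9 (year_end (apply 8% annual interest)): balance=$3615.50 total_interest=$415.50
After 10 (deposit($500)): balance=$4115.50 total_interest=$415.50
After 11 (year_end (apply 8% annual interest)): balance=$4444.74 total_interest=$744.74
After 12 (withdraw($300)): balance=$4144.74 total_interest=$744.74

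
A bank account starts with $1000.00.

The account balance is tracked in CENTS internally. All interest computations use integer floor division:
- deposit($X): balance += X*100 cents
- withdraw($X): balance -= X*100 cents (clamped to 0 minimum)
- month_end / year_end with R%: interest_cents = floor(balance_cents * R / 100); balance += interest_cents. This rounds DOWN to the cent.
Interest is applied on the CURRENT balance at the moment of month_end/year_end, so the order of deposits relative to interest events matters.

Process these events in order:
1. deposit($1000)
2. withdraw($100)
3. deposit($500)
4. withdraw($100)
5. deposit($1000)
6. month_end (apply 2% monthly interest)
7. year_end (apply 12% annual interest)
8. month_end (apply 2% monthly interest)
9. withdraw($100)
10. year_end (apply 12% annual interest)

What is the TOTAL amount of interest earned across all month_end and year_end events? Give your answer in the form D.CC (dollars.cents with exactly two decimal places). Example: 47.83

After 1 (deposit($1000)): balance=$2000.00 total_interest=$0.00
After 2 (withdraw($100)): balance=$1900.00 total_interest=$0.00
After 3 (deposit($500)): balance=$2400.00 total_interest=$0.00
After 4 (withdraw($100)): balance=$2300.00 total_interest=$0.00
After 5 (deposit($1000)): balance=$3300.00 total_interest=$0.00
After 6 (month_end (apply 2% monthly interest)): balance=$3366.00 total_interest=$66.00
After 7 (year_end (apply 12% annual interest)): balance=$3769.92 total_interest=$469.92
After 8 (month_end (apply 2% monthly interest)): balance=$3845.31 total_interest=$545.31
After 9 (withdraw($100)): balance=$3745.31 total_interest=$545.31
After 10 (year_end (apply 12% annual interest)): balance=$4194.74 total_interest=$994.74

Answer: 994.74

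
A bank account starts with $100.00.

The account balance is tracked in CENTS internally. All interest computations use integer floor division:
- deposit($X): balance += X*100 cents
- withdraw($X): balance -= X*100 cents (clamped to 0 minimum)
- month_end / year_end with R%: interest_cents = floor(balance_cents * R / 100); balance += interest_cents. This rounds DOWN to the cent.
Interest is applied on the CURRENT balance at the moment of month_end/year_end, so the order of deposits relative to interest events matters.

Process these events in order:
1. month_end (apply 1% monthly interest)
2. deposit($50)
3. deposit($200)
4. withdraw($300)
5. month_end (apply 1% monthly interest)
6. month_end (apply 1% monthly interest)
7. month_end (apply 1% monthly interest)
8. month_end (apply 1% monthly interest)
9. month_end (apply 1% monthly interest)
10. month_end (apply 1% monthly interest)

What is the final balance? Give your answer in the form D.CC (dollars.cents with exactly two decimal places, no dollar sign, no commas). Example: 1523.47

Answer: 54.12

Derivation:
After 1 (month_end (apply 1% monthly interest)): balance=$101.00 total_interest=$1.00
After 2 (deposit($50)): balance=$151.00 total_interest=$1.00
After 3 (deposit($200)): balance=$351.00 total_interest=$1.00
After 4 (withdraw($300)): balance=$51.00 total_interest=$1.00
After 5 (month_end (apply 1% monthly interest)): balance=$51.51 total_interest=$1.51
After 6 (month_end (apply 1% monthly interest)): balance=$52.02 total_interest=$2.02
After 7 (month_end (apply 1% monthly interest)): balance=$52.54 total_interest=$2.54
After 8 (month_end (apply 1% monthly interest)): balance=$53.06 total_interest=$3.06
After 9 (month_end (apply 1% monthly interest)): balance=$53.59 total_interest=$3.59
After 10 (month_end (apply 1% monthly interest)): balance=$54.12 total_interest=$4.12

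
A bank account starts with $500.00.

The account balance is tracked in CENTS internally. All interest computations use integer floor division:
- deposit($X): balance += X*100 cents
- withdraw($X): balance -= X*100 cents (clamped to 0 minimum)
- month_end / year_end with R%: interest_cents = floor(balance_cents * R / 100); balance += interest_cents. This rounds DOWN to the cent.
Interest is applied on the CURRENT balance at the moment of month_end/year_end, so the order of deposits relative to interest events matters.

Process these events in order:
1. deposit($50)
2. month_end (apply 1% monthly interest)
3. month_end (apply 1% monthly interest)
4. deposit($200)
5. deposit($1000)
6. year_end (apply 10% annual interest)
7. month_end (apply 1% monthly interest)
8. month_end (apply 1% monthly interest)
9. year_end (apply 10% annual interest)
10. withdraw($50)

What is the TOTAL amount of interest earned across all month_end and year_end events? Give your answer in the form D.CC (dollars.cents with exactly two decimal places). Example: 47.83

Answer: 423.68

Derivation:
After 1 (deposit($50)): balance=$550.00 total_interest=$0.00
After 2 (month_end (apply 1% monthly interest)): balance=$555.50 total_interest=$5.50
After 3 (month_end (apply 1% monthly interest)): balance=$561.05 total_interest=$11.05
After 4 (deposit($200)): balance=$761.05 total_interest=$11.05
After 5 (deposit($1000)): balance=$1761.05 total_interest=$11.05
After 6 (year_end (apply 10% annual interest)): balance=$1937.15 total_interest=$187.15
After 7 (month_end (apply 1% monthly interest)): balance=$1956.52 total_interest=$206.52
After 8 (month_end (apply 1% monthly interest)): balance=$1976.08 total_interest=$226.08
After 9 (year_end (apply 10% annual interest)): balance=$2173.68 total_interest=$423.68
After 10 (withdraw($50)): balance=$2123.68 total_interest=$423.68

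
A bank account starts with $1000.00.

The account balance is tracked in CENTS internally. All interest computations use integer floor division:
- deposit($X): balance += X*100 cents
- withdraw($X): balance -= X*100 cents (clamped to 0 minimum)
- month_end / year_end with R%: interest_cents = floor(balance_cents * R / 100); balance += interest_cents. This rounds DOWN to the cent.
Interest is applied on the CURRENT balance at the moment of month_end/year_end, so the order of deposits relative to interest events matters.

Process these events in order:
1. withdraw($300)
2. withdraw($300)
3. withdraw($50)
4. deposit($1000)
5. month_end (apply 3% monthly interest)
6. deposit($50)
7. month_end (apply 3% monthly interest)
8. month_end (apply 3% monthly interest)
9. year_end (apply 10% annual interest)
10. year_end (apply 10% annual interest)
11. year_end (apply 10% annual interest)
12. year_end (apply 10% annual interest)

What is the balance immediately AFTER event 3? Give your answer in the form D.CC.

After 1 (withdraw($300)): balance=$700.00 total_interest=$0.00
After 2 (withdraw($300)): balance=$400.00 total_interest=$0.00
After 3 (withdraw($50)): balance=$350.00 total_interest=$0.00

Answer: 350.00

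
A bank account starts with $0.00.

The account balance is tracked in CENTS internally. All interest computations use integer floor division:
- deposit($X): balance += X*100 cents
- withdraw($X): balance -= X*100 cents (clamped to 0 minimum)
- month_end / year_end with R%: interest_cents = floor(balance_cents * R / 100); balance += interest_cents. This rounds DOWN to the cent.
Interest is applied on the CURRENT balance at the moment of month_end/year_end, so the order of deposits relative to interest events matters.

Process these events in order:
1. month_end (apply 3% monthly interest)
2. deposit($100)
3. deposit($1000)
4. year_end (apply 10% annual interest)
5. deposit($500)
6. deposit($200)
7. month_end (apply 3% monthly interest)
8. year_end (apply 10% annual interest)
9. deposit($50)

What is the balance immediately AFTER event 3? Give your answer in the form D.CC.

Answer: 1100.00

Derivation:
After 1 (month_end (apply 3% monthly interest)): balance=$0.00 total_interest=$0.00
After 2 (deposit($100)): balance=$100.00 total_interest=$0.00
After 3 (deposit($1000)): balance=$1100.00 total_interest=$0.00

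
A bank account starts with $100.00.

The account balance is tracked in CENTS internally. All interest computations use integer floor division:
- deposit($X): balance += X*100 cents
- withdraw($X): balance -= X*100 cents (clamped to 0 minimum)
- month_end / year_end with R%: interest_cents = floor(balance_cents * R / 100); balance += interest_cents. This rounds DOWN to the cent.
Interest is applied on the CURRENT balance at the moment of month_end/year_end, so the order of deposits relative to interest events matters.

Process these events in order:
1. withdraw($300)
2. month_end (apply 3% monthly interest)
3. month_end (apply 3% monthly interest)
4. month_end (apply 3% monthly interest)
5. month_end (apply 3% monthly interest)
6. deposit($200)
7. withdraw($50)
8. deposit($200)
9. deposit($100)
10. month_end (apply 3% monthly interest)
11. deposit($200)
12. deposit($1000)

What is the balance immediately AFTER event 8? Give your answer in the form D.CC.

After 1 (withdraw($300)): balance=$0.00 total_interest=$0.00
After 2 (month_end (apply 3% monthly interest)): balance=$0.00 total_interest=$0.00
After 3 (month_end (apply 3% monthly interest)): balance=$0.00 total_interest=$0.00
After 4 (month_end (apply 3% monthly interest)): balance=$0.00 total_interest=$0.00
After 5 (month_end (apply 3% monthly interest)): balance=$0.00 total_interest=$0.00
After 6 (deposit($200)): balance=$200.00 total_interest=$0.00
After 7 (withdraw($50)): balance=$150.00 total_interest=$0.00
After 8 (deposit($200)): balance=$350.00 total_interest=$0.00

Answer: 350.00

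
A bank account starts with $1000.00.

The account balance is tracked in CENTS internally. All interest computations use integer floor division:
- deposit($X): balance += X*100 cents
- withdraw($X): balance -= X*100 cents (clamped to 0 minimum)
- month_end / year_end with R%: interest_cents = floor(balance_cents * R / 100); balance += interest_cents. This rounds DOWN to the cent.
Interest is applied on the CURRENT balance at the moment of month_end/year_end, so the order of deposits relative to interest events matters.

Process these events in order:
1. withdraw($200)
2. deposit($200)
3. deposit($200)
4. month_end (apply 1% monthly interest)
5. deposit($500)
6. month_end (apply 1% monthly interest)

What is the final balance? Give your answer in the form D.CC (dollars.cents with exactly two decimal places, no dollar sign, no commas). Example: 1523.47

Answer: 1729.12

Derivation:
After 1 (withdraw($200)): balance=$800.00 total_interest=$0.00
After 2 (deposit($200)): balance=$1000.00 total_interest=$0.00
After 3 (deposit($200)): balance=$1200.00 total_interest=$0.00
After 4 (month_end (apply 1% monthly interest)): balance=$1212.00 total_interest=$12.00
After 5 (deposit($500)): balance=$1712.00 total_interest=$12.00
After 6 (month_end (apply 1% monthly interest)): balance=$1729.12 total_interest=$29.12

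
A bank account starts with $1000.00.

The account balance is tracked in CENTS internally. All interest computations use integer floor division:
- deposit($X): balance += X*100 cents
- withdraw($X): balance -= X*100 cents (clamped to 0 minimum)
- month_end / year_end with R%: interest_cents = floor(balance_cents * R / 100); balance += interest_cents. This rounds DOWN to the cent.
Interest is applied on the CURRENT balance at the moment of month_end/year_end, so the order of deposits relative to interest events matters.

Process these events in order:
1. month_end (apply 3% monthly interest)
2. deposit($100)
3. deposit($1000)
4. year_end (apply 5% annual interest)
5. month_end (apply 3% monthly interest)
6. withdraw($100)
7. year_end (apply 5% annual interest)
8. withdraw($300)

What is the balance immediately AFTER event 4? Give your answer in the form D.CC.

After 1 (month_end (apply 3% monthly interest)): balance=$1030.00 total_interest=$30.00
After 2 (deposit($100)): balance=$1130.00 total_interest=$30.00
After 3 (deposit($1000)): balance=$2130.00 total_interest=$30.00
After 4 (year_end (apply 5% annual interest)): balance=$2236.50 total_interest=$136.50

Answer: 2236.50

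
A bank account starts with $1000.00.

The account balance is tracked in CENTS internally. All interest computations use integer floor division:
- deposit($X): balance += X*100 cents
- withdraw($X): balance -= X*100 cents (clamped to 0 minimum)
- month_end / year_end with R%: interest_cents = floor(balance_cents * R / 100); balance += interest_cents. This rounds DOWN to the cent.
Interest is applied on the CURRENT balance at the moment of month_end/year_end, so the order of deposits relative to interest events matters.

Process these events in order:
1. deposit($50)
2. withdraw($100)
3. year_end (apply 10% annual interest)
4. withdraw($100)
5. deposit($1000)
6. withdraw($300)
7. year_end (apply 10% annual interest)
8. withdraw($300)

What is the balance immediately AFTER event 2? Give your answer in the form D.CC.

Answer: 950.00

Derivation:
After 1 (deposit($50)): balance=$1050.00 total_interest=$0.00
After 2 (withdraw($100)): balance=$950.00 total_interest=$0.00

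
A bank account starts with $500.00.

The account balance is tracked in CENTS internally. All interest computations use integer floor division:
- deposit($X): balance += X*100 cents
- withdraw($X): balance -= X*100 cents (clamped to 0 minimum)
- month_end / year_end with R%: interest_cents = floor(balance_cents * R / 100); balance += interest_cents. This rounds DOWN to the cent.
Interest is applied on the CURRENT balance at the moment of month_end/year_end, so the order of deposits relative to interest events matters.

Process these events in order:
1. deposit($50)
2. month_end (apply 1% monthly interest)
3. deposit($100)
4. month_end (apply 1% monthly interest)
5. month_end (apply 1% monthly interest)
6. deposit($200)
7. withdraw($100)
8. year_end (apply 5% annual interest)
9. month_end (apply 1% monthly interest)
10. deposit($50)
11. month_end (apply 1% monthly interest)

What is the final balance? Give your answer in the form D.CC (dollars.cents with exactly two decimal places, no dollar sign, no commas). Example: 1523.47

Answer: 873.82

Derivation:
After 1 (deposit($50)): balance=$550.00 total_interest=$0.00
After 2 (month_end (apply 1% monthly interest)): balance=$555.50 total_interest=$5.50
After 3 (deposit($100)): balance=$655.50 total_interest=$5.50
After 4 (month_end (apply 1% monthly interest)): balance=$662.05 total_interest=$12.05
After 5 (month_end (apply 1% monthly interest)): balance=$668.67 total_interest=$18.67
After 6 (deposit($200)): balance=$868.67 total_interest=$18.67
After 7 (withdraw($100)): balance=$768.67 total_interest=$18.67
After 8 (year_end (apply 5% annual interest)): balance=$807.10 total_interest=$57.10
After 9 (month_end (apply 1% monthly interest)): balance=$815.17 total_interest=$65.17
After 10 (deposit($50)): balance=$865.17 total_interest=$65.17
After 11 (month_end (apply 1% monthly interest)): balance=$873.82 total_interest=$73.82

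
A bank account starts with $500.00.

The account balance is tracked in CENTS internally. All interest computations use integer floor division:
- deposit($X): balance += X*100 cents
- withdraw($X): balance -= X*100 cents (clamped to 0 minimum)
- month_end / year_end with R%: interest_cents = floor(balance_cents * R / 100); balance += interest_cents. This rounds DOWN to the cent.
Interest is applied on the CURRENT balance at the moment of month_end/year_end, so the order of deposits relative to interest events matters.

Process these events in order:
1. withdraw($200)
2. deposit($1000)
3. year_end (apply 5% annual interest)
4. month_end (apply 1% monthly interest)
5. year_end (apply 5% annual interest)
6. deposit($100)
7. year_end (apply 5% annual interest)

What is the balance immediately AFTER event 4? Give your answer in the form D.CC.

After 1 (withdraw($200)): balance=$300.00 total_interest=$0.00
After 2 (deposit($1000)): balance=$1300.00 total_interest=$0.00
After 3 (year_end (apply 5% annual interest)): balance=$1365.00 total_interest=$65.00
After 4 (month_end (apply 1% monthly interest)): balance=$1378.65 total_interest=$78.65

Answer: 1378.65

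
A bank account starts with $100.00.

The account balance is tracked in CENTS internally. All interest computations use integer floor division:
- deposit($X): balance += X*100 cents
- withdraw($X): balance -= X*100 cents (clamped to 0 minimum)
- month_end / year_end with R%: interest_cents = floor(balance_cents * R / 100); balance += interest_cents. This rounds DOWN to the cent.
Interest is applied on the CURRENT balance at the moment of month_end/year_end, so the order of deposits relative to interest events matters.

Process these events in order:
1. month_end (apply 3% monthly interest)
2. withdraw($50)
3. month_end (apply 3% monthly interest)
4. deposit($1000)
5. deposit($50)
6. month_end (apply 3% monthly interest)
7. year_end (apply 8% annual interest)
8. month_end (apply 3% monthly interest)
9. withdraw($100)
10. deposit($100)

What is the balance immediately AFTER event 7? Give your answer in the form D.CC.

After 1 (month_end (apply 3% monthly interest)): balance=$103.00 total_interest=$3.00
After 2 (withdraw($50)): balance=$53.00 total_interest=$3.00
After 3 (month_end (apply 3% monthly interest)): balance=$54.59 total_interest=$4.59
After 4 (deposit($1000)): balance=$1054.59 total_interest=$4.59
After 5 (deposit($50)): balance=$1104.59 total_interest=$4.59
After 6 (month_end (apply 3% monthly interest)): balance=$1137.72 total_interest=$37.72
After 7 (year_end (apply 8% annual interest)): balance=$1228.73 total_interest=$128.73

Answer: 1228.73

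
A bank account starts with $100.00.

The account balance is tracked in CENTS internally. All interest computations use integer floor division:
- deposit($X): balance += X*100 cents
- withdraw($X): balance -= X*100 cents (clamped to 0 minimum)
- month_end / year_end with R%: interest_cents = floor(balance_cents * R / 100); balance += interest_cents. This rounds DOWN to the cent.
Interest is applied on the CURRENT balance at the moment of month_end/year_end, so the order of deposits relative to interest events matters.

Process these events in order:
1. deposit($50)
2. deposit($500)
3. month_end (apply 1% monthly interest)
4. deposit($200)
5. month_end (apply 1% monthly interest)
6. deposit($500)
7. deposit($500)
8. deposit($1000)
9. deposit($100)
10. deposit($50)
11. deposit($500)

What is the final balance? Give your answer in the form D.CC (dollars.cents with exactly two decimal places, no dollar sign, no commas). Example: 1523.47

After 1 (deposit($50)): balance=$150.00 total_interest=$0.00
After 2 (deposit($500)): balance=$650.00 total_interest=$0.00
After 3 (month_end (apply 1% monthly interest)): balance=$656.50 total_interest=$6.50
After 4 (deposit($200)): balance=$856.50 total_interest=$6.50
After 5 (month_end (apply 1% monthly interest)): balance=$865.06 total_interest=$15.06
After 6 (deposit($500)): balance=$1365.06 total_interest=$15.06
After 7 (deposit($500)): balance=$1865.06 total_interest=$15.06
After 8 (deposit($1000)): balance=$2865.06 total_interest=$15.06
After 9 (deposit($100)): balance=$2965.06 total_interest=$15.06
After 10 (deposit($50)): balance=$3015.06 total_interest=$15.06
After 11 (deposit($500)): balance=$3515.06 total_interest=$15.06

Answer: 3515.06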